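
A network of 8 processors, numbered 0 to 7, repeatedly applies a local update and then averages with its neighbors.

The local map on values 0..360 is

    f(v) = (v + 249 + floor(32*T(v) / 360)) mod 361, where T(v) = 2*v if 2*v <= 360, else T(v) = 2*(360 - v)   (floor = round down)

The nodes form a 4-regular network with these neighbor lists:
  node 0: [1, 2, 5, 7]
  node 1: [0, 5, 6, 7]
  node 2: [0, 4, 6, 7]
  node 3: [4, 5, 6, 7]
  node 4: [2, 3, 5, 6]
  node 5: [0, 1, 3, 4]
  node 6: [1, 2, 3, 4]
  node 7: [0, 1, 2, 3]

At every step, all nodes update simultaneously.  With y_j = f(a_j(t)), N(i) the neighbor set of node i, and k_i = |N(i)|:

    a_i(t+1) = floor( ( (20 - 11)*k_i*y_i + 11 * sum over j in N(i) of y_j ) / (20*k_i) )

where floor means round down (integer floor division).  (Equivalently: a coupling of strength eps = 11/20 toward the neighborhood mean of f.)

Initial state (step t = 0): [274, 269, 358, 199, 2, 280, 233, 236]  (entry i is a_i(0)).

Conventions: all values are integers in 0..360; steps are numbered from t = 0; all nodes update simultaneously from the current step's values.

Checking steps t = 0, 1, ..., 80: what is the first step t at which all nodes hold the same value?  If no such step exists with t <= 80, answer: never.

Answer: 15
Key observation: Synchronization is absorbing here: once all nodes are equal they stay equal, and step 15 is the first all-equal step.

Derivation:
t=0: [274, 269, 358, 199, 2, 280, 233, 236]  (not all equal)
t=1: [182, 166, 209, 151, 207, 180, 172, 163]  (not all equal)
t=2: [98, 88, 109, 83, 106, 96, 94, 86]  (not all equal)
t=3: [100, 256, 106, 254, 104, 98, 261, 256]  (not all equal)
t=4: [48, 119, 52, 118, 51, 47, 122, 119]  (not all equal)
t=5: [229, 104, 232, 104, 231, 228, 106, 104]  (not all equal)
t=6: [104, 45, 105, 46, 105, 103, 47, 46]  (not all equal)
t=7: [90, 221, 91, 222, 91, 90, 223, 222]  (not all equal)
t=8: [294, 194, 294, 195, 294, 294, 195, 194]  (not all equal)
t=9: [170, 133, 170, 134, 170, 170, 134, 133]  (not all equal)
t=10: [75, 56, 76, 56, 76, 76, 56, 56]  (not all equal)
t=11: [330, 320, 331, 320, 331, 331, 320, 320]  (not all equal)
t=12: [221, 217, 221, 217, 221, 221, 217, 217]  (not all equal)
t=13: [132, 130, 132, 130, 132, 132, 130, 130]  (not all equal)
t=14: [42, 41, 42, 41, 42, 42, 41, 41]  (not all equal)
t=15: [297, 297, 297, 297, 297, 297, 297, 297]  (all equal)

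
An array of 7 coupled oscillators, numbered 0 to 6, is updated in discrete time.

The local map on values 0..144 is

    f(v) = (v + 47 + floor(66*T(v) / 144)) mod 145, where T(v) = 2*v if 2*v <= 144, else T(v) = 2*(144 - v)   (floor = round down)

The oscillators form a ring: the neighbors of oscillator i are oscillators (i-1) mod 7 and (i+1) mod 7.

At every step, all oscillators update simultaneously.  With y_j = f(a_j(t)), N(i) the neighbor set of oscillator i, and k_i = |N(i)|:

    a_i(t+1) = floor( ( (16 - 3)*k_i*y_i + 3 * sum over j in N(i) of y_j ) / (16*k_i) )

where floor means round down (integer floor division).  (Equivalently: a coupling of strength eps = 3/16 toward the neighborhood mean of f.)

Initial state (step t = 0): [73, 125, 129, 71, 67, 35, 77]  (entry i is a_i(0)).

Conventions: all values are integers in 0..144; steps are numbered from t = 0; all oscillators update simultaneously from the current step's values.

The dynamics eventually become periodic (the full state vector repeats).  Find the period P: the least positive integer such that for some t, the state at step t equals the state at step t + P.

Simulating step by step:
t=0: [73, 125, 129, 71, 67, 35, 77]
t=1: [40, 43, 43, 37, 38, 99, 46]
t=2: [124, 128, 127, 118, 111, 57, 125]
t=3: [44, 44, 43, 43, 40, 17, 40]
t=4: [130, 130, 129, 128, 119, 87, 119]
t=5: [43, 44, 44, 43, 42, 41, 42]
t=6: [129, 130, 130, 129, 127, 125, 127]
t=7: [44, 44, 44, 44, 44, 44, 44]
t=8: [131, 131, 131, 131, 131, 131, 131]
t=9: [44, 44, 44, 44, 44, 44, 44]

Answer: 2
Key observation: The state at step 7, [44, 44, 44, 44, 44, 44, 44], reappears at step 9 — and no state repeats earlier — so the cycle the system enters has period 2.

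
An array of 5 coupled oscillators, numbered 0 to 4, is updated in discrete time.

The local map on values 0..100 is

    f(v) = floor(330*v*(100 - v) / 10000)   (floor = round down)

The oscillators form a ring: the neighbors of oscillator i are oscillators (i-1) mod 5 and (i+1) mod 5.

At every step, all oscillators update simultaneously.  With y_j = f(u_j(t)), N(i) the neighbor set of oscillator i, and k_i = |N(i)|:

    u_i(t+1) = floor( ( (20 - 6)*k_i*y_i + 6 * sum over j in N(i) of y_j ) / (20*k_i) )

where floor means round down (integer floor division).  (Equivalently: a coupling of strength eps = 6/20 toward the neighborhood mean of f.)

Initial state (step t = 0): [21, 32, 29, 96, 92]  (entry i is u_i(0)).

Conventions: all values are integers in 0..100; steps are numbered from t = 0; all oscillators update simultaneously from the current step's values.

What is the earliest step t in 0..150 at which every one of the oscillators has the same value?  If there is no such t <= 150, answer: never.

Answer: 18
Key observation: Synchronization is absorbing here: once all oscillators are equal they stay equal, and step 18 is the first all-equal step.

Derivation:
t=0: [21, 32, 29, 96, 92]  (not all equal)
t=1: [52, 67, 59, 22, 26]  (not all equal)
t=2: [77, 74, 74, 60, 64]  (not all equal)
t=3: [61, 62, 65, 76, 73]  (not all equal)
t=4: [75, 76, 73, 63, 66]  (not all equal)
t=5: [62, 60, 65, 74, 72]  (not all equal)
t=6: [75, 78, 73, 65, 67]  (not all equal)
t=7: [61, 58, 65, 73, 70]  (not all equal)
t=8: [76, 78, 74, 67, 69]  (not all equal)
t=9: [60, 57, 63, 70, 68]  (not all equal)
t=10: [77, 79, 75, 70, 71]  (not all equal)
t=11: [58, 55, 61, 67, 65]  (not all equal)
t=12: [79, 80, 77, 73, 75]  (not all equal)
t=13: [54, 53, 58, 63, 60]  (not all equal)
t=14: [80, 81, 79, 77, 78]  (not all equal)
t=15: [52, 50, 54, 57, 55]  (not all equal)
t=16: [81, 81, 81, 80, 81]  (not all equal)
t=17: [50, 50, 50, 51, 50]  (not all equal)
t=18: [82, 82, 82, 82, 82]  (all equal)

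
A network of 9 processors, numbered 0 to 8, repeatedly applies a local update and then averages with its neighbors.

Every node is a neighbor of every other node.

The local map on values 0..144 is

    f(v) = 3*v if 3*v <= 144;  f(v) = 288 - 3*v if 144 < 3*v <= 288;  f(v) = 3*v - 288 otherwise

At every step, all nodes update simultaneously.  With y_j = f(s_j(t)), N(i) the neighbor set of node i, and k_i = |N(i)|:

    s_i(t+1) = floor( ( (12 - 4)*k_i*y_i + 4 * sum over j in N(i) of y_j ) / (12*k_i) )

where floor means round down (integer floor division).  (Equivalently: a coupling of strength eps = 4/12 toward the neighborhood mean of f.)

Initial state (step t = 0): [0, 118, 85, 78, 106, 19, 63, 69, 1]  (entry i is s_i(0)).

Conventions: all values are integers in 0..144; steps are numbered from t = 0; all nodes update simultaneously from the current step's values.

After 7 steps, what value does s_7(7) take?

Answer: s_7(7) = 30

Derivation:
t=0: [0, 118, 85, 78, 106, 19, 63, 69, 1]
t=1: [17, 58, 38, 51, 36, 53, 79, 68, 19]
t=2: [67, 106, 106, 119, 102, 115, 67, 87, 70]
t=3: [74, 38, 38, 63, 31, 55, 74, 37, 68]
t=4: [77, 107, 107, 98, 94, 113, 77, 105, 88]
t=5: [47, 32, 32, 16, 16, 44, 47, 29, 27]
t=6: [124, 96, 96, 66, 66, 118, 124, 90, 86]
t=7: [71, 19, 19, 75, 75, 60, 71, 30, 38]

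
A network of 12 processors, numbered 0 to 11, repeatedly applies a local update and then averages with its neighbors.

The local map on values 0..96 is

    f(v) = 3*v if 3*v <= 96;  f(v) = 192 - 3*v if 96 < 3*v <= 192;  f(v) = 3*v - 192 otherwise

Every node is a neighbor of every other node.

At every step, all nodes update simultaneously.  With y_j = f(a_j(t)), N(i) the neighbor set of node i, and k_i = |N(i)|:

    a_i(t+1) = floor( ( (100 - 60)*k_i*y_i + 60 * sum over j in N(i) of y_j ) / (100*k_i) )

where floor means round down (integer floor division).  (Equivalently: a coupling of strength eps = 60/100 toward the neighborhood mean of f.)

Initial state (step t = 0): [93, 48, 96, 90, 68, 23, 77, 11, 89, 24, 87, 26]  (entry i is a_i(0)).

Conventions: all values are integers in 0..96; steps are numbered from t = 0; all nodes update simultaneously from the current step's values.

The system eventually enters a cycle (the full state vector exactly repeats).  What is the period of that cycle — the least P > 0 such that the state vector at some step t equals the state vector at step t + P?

Simulating step by step:
t=0: [93, 48, 96, 90, 68, 23, 77, 11, 89, 24, 87, 26]
t=1: [71, 57, 74, 68, 45, 65, 54, 52, 67, 66, 65, 68]
t=2: [20, 20, 23, 17, 32, 14, 23, 25, 16, 15, 14, 17]
t=3: [59, 59, 62, 56, 71, 53, 62, 64, 55, 54, 53, 56]
t=4: [17, 17, 14, 21, 20, 24, 14, 12, 22, 23, 24, 21]
t=5: [55, 55, 51, 59, 58, 62, 51, 49, 60, 61, 62, 59]
t=6: [23, 23, 27, 19, 20, 16, 27, 29, 18, 17, 16, 19]
t=7: [65, 65, 69, 61, 62, 58, 69, 71, 60, 59, 58, 61]
t=8: [8, 8, 13, 10, 9, 14, 13, 15, 12, 13, 14, 10]
t=9: [31, 31, 36, 33, 32, 37, 36, 38, 35, 36, 37, 33]
t=10: [89, 89, 86, 89, 90, 85, 86, 84, 87, 86, 85, 89]
t=11: [71, 71, 68, 71, 72, 67, 68, 66, 69, 68, 67, 71]
t=12: [17, 17, 14, 17, 18, 13, 14, 12, 15, 14, 13, 17]
t=13: [47, 47, 44, 47, 48, 43, 44, 42, 45, 44, 43, 47]
t=14: [54, 54, 57, 54, 53, 58, 57, 59, 56, 57, 58, 54]
t=15: [26, 26, 23, 26, 27, 22, 23, 21, 24, 23, 22, 26]
t=16: [74, 74, 71, 74, 75, 70, 71, 69, 72, 71, 70, 74]
t=17: [26, 26, 23, 26, 27, 22, 23, 21, 24, 23, 22, 26]

Answer: 2
Key observation: The state at step 15, [26, 26, 23, 26, 27, 22, 23, 21, 24, 23, 22, 26], reappears at step 17 — and no state repeats earlier — so the cycle the system enters has period 2.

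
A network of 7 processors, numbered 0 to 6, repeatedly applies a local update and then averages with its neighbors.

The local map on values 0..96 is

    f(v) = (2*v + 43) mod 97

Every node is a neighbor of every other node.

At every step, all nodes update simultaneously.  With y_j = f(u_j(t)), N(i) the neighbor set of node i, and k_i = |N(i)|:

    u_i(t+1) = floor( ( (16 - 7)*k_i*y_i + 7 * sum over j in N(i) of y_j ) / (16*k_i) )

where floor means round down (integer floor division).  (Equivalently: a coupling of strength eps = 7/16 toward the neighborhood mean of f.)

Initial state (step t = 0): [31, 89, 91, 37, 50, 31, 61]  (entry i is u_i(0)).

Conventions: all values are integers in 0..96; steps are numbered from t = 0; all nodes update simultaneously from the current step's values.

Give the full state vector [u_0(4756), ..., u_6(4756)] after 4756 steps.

Simulating step by step:
t=0: [31, 89, 91, 37, 50, 31, 61]
t=1: [19, 28, 30, 24, 37, 19, 48]
t=2: [63, 24, 26, 68, 33, 63, 44]
t=3: [68, 77, 79, 73, 39, 68, 50]
t=4: [64, 25, 27, 69, 36, 64, 47]
t=5: [64, 73, 27, 69, 36, 64, 47]
t=6: [64, 72, 27, 68, 36, 64, 47]
t=7: [63, 71, 27, 67, 36, 63, 47]
t=8: [62, 70, 26, 66, 35, 62, 46]
t=9: [67, 75, 79, 71, 40, 67, 51]
t=10: [70, 77, 34, 74, 43, 70, 54]
t=11: [69, 28, 33, 72, 42, 69, 53]
t=12: [66, 26, 31, 69, 40, 66, 51]
t=13: [68, 76, 34, 71, 43, 68, 53]
t=14: [65, 26, 32, 68, 41, 65, 51]
t=15: [67, 76, 35, 70, 43, 67, 53]
t=16: [64, 25, 33, 67, 40, 64, 50]
t=17: [65, 75, 35, 68, 42, 65, 52]
t=18: [68, 78, 38, 71, 45, 68, 55]
t=19: [67, 29, 37, 70, 44, 67, 54]
t=20: [65, 28, 35, 68, 42, 65, 52]
t=21: [61, 25, 32, 64, 38, 61, 48]
t=22: [60, 73, 32, 63, 38, 60, 48]
t=23: [59, 72, 31, 62, 37, 59, 47]
t=24: [57, 70, 29, 60, 35, 57, 45]
t=25: [53, 66, 25, 56, 31, 53, 41]
t=26: [52, 65, 72, 55, 30, 52, 40]
t=27: [50, 63, 69, 53, 28, 50, 38]
t=28: [46, 58, 64, 49, 24, 46, 34]
t=29: [44, 56, 62, 47, 70, 44, 33]
t=30: [41, 52, 58, 43, 66, 41, 30]
t=31: [34, 45, 51, 36, 58, 34, 23]
t=32: [27, 38, 43, 29, 50, 27, 64]
t=33: [12, 23, 28, 14, 35, 12, 49]
t=34: [58, 69, 26, 60, 33, 58, 47]
t=35: [61, 71, 77, 63, 36, 61, 50]
t=36: [59, 69, 27, 61, 35, 59, 48]
t=37: [55, 65, 24, 57, 32, 55, 45]
t=38: [55, 65, 72, 57, 32, 55, 45]
t=39: [55, 65, 72, 57, 32, 55, 45]

Answer: [55, 65, 72, 57, 32, 55, 45]
Key observation: The state at step 38, [55, 65, 72, 57, 32, 55, 45], reappears at step 39: the system is in a cycle of period 1 from step 38 on.  Therefore the state at step 4756 equals the state at step 38 + ((4756 - 38) mod 1) = 38, which is [55, 65, 72, 57, 32, 55, 45].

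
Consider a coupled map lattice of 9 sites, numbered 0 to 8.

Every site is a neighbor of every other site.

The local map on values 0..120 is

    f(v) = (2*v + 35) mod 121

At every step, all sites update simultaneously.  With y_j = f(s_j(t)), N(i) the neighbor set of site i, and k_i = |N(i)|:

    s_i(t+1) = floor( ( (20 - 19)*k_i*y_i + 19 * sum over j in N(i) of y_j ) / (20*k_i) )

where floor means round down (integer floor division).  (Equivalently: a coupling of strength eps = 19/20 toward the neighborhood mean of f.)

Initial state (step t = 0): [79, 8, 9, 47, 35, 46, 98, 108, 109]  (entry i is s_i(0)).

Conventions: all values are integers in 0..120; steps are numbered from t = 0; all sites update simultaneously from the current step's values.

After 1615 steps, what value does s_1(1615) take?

Simulating step by step:
t=0: [79, 8, 9, 47, 35, 46, 98, 108, 109]
t=1: [45, 46, 46, 49, 43, 50, 42, 49, 49]
t=2: [21, 21, 21, 21, 21, 21, 13, 21, 21]
t=3: [75, 75, 75, 75, 75, 75, 76, 75, 75]
t=4: [64, 64, 64, 64, 64, 64, 64, 64, 64]
t=5: [42, 42, 42, 42, 42, 42, 42, 42, 42]
t=6: [119, 119, 119, 119, 119, 119, 119, 119, 119]
t=7: [31, 31, 31, 31, 31, 31, 31, 31, 31]
t=8: [97, 97, 97, 97, 97, 97, 97, 97, 97]
t=9: [108, 108, 108, 108, 108, 108, 108, 108, 108]
t=10: [9, 9, 9, 9, 9, 9, 9, 9, 9]
t=11: [53, 53, 53, 53, 53, 53, 53, 53, 53]
t=12: [20, 20, 20, 20, 20, 20, 20, 20, 20]
t=13: [75, 75, 75, 75, 75, 75, 75, 75, 75]
t=14: [64, 64, 64, 64, 64, 64, 64, 64, 64]

Answer: s_1(1615) = 42
Key observation: The state at step 4, [64, 64, 64, 64, 64, 64, 64, 64, 64], reappears at step 14: the system is in a cycle of period 10 from step 4 on.  Therefore the state at step 1615 equals the state at step 4 + ((1615 - 4) mod 10) = 5, which is [42, 42, 42, 42, 42, 42, 42, 42, 42].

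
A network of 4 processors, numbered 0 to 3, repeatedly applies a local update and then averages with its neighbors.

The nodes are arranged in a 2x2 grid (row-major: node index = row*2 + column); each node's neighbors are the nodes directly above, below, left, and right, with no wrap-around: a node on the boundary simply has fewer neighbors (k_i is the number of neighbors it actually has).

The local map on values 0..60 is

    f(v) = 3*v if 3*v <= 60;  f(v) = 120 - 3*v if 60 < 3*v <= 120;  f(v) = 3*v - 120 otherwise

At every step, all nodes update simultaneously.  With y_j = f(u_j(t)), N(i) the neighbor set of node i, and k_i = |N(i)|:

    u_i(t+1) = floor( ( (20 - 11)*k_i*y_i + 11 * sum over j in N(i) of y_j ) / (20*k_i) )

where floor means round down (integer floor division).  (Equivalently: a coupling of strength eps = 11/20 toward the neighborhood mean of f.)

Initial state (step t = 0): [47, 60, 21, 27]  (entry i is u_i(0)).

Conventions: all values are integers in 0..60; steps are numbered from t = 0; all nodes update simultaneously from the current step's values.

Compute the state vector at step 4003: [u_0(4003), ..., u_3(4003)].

Answer: [39, 39, 39, 39]
Key observation: The state at step 13, [9, 9, 9, 9], reappears at step 17: the system is in a cycle of period 4 from step 13 on.  Therefore the state at step 4003 equals the state at step 13 + ((4003 - 13) mod 4) = 15, which is [39, 39, 39, 39].

Derivation:
t=0: [47, 60, 21, 27]
t=1: [41, 43, 42, 49]
t=2: [5, 12, 10, 16]
t=3: [24, 33, 30, 39]
t=4: [35, 23, 27, 15]
t=5: [31, 39, 34, 45]
t=6: [17, 12, 19, 12]
t=7: [48, 40, 49, 41]
t=8: [18, 7, 19, 8]
t=9: [45, 30, 47, 32]
t=10: [20, 24, 20, 24]
t=11: [56, 51, 56, 51]
t=12: [43, 37, 43, 37]
t=13: [9, 9, 9, 9]
t=14: [27, 27, 27, 27]
t=15: [39, 39, 39, 39]
t=16: [3, 3, 3, 3]
t=17: [9, 9, 9, 9]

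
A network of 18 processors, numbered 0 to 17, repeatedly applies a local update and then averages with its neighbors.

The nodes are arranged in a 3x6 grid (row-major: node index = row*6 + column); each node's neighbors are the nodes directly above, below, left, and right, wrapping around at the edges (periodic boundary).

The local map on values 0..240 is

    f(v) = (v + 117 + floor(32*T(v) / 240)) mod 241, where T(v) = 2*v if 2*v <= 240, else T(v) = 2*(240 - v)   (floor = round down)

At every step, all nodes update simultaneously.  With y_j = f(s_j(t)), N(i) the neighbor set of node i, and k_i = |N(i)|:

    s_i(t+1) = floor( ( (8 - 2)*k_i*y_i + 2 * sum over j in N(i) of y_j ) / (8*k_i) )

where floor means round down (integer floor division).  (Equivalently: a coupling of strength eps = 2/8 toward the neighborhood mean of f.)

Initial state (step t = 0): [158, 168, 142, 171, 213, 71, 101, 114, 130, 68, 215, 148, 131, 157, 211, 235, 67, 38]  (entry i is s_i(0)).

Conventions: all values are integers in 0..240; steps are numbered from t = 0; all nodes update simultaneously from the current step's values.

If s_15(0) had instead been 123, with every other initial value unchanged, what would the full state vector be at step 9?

Simulating step by step:
t=0: [158, 168, 142, 171, 213, 71, 101, 114, 130, 68, 215, 148, 131, 157, 211, 123, 67, 38]
t=1: [60, 58, 49, 72, 107, 177, 12, 24, 48, 166, 107, 65, 44, 54, 80, 57, 175, 154]
t=2: [179, 186, 183, 183, 30, 80, 143, 153, 170, 82, 29, 165, 164, 184, 209, 176, 67, 70]
t=3: [78, 73, 74, 87, 156, 194, 48, 55, 75, 187, 154, 84, 69, 73, 87, 88, 187, 187]
t=4: [203, 208, 212, 205, 67, 97, 184, 189, 202, 102, 65, 191, 195, 208, 223, 209, 83, 94]
t=5: [96, 91, 94, 92, 197, 217, 76, 80, 83, 33, 181, 106, 92, 91, 100, 96, 212, 216]
t=6: [227, 231, 220, 219, 94, 101, 203, 219, 204, 166, 75, 37, 223, 216, 59, 209, 102, 100]
t=7: [98, 107, 106, 105, 197, 33, 95, 99, 95, 76, 188, 141, 95, 104, 167, 92, 37, 18]
t=8: [40, 9, 27, 40, 88, 135, 195, 31, 195, 194, 89, 70, 201, 24, 76, 202, 155, 141]
t=9: [146, 134, 150, 159, 201, 69, 100, 144, 99, 96, 207, 178, 92, 146, 189, 98, 76, 56]

Answer: [146, 134, 150, 159, 201, 69, 100, 144, 99, 96, 207, 178, 92, 146, 189, 98, 76, 56]
Key observation: This trace re-runs the system from the modified initial state.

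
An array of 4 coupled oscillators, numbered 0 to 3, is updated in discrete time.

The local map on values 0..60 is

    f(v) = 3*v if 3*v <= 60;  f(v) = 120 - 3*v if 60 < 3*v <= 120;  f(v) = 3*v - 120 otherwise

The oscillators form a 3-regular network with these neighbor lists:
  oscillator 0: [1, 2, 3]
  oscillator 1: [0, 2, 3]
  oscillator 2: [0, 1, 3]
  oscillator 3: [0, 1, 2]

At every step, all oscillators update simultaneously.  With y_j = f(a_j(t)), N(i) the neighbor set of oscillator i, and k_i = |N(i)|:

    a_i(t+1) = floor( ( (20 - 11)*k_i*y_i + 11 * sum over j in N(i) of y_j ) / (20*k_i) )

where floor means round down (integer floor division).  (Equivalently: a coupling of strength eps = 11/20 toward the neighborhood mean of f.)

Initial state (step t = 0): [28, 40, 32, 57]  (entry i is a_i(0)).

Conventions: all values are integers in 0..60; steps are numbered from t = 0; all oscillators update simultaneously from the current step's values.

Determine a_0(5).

Simulating step by step:
t=0: [28, 40, 32, 57]
t=1: [29, 20, 26, 33]
t=2: [37, 44, 39, 34]
t=3: [10, 10, 8, 12]
t=4: [30, 30, 28, 31]
t=5: [30, 30, 32, 29]

Answer: a_0(5) = 30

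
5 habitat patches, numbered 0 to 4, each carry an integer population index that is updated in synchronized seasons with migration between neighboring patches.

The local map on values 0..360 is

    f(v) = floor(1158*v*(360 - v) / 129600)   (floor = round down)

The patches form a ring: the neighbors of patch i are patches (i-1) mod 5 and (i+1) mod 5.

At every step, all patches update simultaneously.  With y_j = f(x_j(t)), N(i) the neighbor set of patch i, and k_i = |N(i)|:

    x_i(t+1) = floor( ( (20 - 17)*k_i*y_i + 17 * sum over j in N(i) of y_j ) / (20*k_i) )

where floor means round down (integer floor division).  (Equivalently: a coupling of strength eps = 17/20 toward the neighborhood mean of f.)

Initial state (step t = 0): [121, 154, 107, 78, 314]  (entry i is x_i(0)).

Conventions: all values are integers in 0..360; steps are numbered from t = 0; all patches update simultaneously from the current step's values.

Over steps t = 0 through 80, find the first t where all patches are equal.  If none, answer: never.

Answer: 8
Key observation: Synchronization is absorbing here: once all patches are equal they stay equal, and step 8 is the first all-equal step.

Derivation:
t=0: [121, 154, 107, 78, 314]  (not all equal)
t=1: [213, 254, 239, 186, 212]  (not all equal)
t=2: [262, 264, 263, 272, 283]  (not all equal)
t=3: [212, 227, 220, 210, 216]  (not all equal)
t=4: [274, 276, 275, 276, 279]  (not all equal)
t=5: [204, 208, 207, 204, 207]  (not all equal)
t=6: [282, 282, 282, 282, 283]  (not all equal)
t=7: [195, 196, 196, 195, 195]  (not all equal)
t=8: [287, 287, 287, 287, 287]  (all equal)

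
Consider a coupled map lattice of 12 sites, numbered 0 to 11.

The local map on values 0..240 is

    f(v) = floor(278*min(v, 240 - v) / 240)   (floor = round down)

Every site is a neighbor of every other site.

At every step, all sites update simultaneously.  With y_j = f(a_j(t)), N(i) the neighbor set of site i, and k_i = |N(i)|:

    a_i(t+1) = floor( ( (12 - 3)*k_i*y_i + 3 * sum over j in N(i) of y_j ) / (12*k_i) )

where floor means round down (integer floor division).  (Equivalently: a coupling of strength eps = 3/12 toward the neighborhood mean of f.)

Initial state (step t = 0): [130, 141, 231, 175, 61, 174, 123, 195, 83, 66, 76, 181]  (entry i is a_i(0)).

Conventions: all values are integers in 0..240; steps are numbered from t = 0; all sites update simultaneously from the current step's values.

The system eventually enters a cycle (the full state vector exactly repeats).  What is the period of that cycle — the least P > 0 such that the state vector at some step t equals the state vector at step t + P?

Simulating step by step:
t=0: [130, 141, 231, 175, 61, 174, 123, 195, 83, 66, 76, 181]
t=1: [114, 105, 29, 76, 73, 77, 120, 60, 92, 77, 86, 71]
t=2: [121, 113, 49, 89, 86, 90, 126, 75, 102, 90, 97, 85]
t=3: [128, 123, 69, 103, 101, 104, 125, 91, 114, 104, 110, 100]
t=4: [126, 130, 89, 119, 116, 119, 129, 108, 128, 119, 124, 116]
t=5: [131, 127, 110, 135, 132, 135, 128, 126, 129, 135, 132, 132]
t=6: [125, 128, 126, 122, 125, 122, 128, 130, 127, 122, 125, 125]
t=7: [132, 129, 132, 134, 132, 134, 129, 128, 130, 134, 132, 132]
t=8: [125, 127, 125, 122, 125, 122, 127, 127, 126, 122, 125, 125]
t=9: [132, 130, 132, 135, 132, 135, 130, 130, 132, 135, 132, 132]
t=10: [124, 126, 124, 121, 124, 121, 126, 126, 124, 121, 124, 124]
t=11: [134, 132, 134, 136, 134, 136, 132, 132, 134, 136, 134, 134]
t=12: [122, 124, 122, 120, 122, 120, 124, 124, 122, 120, 122, 122]
t=13: [136, 134, 136, 138, 136, 138, 134, 134, 136, 138, 136, 136]
t=14: [120, 121, 120, 118, 120, 118, 121, 121, 120, 118, 120, 120]
t=15: [138, 137, 138, 136, 138, 136, 137, 137, 138, 136, 138, 138]
t=16: [118, 118, 118, 119, 118, 119, 118, 118, 118, 119, 118, 118]
t=17: [136, 136, 136, 136, 136, 136, 136, 136, 136, 136, 136, 136]
t=18: [120, 120, 120, 120, 120, 120, 120, 120, 120, 120, 120, 120]
t=19: [139, 139, 139, 139, 139, 139, 139, 139, 139, 139, 139, 139]
t=20: [116, 116, 116, 116, 116, 116, 116, 116, 116, 116, 116, 116]
t=21: [134, 134, 134, 134, 134, 134, 134, 134, 134, 134, 134, 134]
t=22: [122, 122, 122, 122, 122, 122, 122, 122, 122, 122, 122, 122]
t=23: [136, 136, 136, 136, 136, 136, 136, 136, 136, 136, 136, 136]

Answer: 6
Key observation: The state at step 17, [136, 136, 136, 136, 136, 136, 136, 136, 136, 136, 136, 136], reappears at step 23 — and no state repeats earlier — so the cycle the system enters has period 6.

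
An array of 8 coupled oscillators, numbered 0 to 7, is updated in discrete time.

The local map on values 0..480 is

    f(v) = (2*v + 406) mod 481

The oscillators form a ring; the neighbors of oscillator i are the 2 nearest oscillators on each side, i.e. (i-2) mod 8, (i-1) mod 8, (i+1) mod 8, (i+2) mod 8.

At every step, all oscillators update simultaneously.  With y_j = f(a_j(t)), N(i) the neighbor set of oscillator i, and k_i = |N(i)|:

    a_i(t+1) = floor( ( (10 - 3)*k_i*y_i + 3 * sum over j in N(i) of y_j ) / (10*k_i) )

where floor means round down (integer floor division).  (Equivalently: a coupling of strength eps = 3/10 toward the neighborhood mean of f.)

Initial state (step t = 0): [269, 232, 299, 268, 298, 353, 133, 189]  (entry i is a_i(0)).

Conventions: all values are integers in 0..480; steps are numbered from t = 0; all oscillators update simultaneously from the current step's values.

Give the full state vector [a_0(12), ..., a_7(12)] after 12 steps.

Answer: [132, 219, 340, 184, 277, 232, 151, 318]

Derivation:
t=0: [269, 232, 299, 268, 298, 353, 133, 189]
t=1: [393, 367, 130, 369, 91, 179, 205, 301]
t=2: [216, 172, 181, 183, 148, 248, 284, 109]
t=3: [303, 269, 286, 293, 230, 344, 94, 179]
t=4: [100, 352, 80, 95, 291, 153, 142, 254]
t=5: [153, 160, 90, 117, 66, 220, 207, 356]
t=6: [225, 220, 125, 169, 112, 308, 297, 197]
t=7: [329, 340, 208, 240, 144, 99, 94, 286]
t=8: [115, 151, 302, 343, 222, 142, 113, 45]
t=9: [141, 185, 99, 154, 298, 196, 161, 66]
t=10: [199, 253, 144, 221, 97, 265, 219, 119]
t=11: [313, 381, 242, 348, 188, 394, 333, 232]
t=12: [132, 219, 340, 184, 277, 232, 151, 318]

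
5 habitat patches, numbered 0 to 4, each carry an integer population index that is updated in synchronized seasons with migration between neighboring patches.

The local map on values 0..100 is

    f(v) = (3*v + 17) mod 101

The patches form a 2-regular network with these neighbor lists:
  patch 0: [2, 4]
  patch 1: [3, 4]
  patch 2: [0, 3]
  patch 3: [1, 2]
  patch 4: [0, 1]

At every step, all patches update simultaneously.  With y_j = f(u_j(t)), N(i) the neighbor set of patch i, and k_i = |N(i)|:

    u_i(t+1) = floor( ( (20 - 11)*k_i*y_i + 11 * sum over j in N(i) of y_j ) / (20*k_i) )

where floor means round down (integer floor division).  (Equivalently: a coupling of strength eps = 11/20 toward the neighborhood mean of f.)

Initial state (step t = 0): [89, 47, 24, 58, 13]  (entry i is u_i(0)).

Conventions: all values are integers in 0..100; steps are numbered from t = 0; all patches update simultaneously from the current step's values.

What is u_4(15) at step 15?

Simulating step by step:
t=0: [89, 47, 24, 58, 13]
t=1: [76, 65, 87, 80, 63]
t=2: [41, 20, 61, 48, 16]
t=3: [62, 69, 71, 75, 61]
t=4: [35, 48, 23, 31, 50]
t=5: [51, 47, 46, 44, 51]
t=6: [64, 57, 56, 52, 65]
t=7: [29, 61, 59, 79, 30]
t=8: [28, 60, 56, 76, 30]
t=9: [24, 56, 49, 68, 29]
t=10: [58, 43, 58, 48, 48]
t=11: [81, 53, 81, 64, 64]
t=12: [43, 37, 43, 39, 39]
t=13: [41, 30, 41, 34, 34]
t=14: [33, 12, 33, 20, 20]
t=15: [32, 66, 32, 53, 53]

Answer: u_4(15) = 53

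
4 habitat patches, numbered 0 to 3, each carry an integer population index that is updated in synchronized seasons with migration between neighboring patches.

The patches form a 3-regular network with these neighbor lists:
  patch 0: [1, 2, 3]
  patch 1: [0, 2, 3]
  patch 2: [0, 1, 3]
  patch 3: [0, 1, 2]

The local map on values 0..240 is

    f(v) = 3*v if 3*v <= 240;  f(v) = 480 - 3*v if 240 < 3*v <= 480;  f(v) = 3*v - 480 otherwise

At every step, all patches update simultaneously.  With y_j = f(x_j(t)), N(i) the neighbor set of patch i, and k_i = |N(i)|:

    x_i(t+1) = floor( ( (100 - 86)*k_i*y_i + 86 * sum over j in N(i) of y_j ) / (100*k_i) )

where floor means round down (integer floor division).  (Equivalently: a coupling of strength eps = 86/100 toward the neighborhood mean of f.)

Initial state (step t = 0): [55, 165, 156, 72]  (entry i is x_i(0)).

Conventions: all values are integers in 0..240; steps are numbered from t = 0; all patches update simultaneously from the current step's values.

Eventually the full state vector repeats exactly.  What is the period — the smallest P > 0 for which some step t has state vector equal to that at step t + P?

Simulating step by step:
t=0: [55, 165, 156, 72]
t=1: [92, 114, 115, 85]
t=2: [171, 181, 181, 168]
t=3: [47, 43, 43, 48]
t=4: [134, 136, 136, 134]
t=5: [74, 75, 75, 74]
t=6: [223, 223, 223, 223]
t=7: [189, 189, 189, 189]
t=8: [87, 87, 87, 87]
t=9: [219, 219, 219, 219]
t=10: [177, 177, 177, 177]
t=11: [51, 51, 51, 51]
t=12: [153, 153, 153, 153]
t=13: [21, 21, 21, 21]
t=14: [63, 63, 63, 63]
t=15: [189, 189, 189, 189]

Answer: 8
Key observation: The state at step 7, [189, 189, 189, 189], reappears at step 15 — and no state repeats earlier — so the cycle the system enters has period 8.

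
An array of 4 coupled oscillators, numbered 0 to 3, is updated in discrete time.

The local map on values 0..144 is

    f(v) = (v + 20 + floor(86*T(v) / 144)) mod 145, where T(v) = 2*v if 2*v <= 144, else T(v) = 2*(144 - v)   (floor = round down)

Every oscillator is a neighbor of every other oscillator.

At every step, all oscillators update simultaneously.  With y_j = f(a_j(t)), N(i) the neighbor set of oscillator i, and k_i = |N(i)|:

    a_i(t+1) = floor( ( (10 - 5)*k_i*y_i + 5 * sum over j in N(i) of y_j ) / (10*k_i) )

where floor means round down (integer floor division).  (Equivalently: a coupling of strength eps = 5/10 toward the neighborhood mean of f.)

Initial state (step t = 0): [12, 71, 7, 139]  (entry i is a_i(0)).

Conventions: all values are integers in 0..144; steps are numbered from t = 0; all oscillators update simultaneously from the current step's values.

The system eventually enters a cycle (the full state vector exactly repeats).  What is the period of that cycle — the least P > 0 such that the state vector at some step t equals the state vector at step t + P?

Simulating step by step:
t=0: [12, 71, 7, 139]
t=1: [37, 31, 33, 28]
t=2: [94, 89, 91, 87]
t=3: [28, 29, 29, 29]
t=4: [82, 82, 82, 82]
t=5: [31, 31, 31, 31]
t=6: [88, 88, 88, 88]
t=7: [29, 29, 29, 29]
t=8: [83, 83, 83, 83]
t=9: [30, 30, 30, 30]
t=10: [85, 85, 85, 85]
t=11: [30, 30, 30, 30]

Answer: 2
Key observation: The state at step 9, [30, 30, 30, 30], reappears at step 11 — and no state repeats earlier — so the cycle the system enters has period 2.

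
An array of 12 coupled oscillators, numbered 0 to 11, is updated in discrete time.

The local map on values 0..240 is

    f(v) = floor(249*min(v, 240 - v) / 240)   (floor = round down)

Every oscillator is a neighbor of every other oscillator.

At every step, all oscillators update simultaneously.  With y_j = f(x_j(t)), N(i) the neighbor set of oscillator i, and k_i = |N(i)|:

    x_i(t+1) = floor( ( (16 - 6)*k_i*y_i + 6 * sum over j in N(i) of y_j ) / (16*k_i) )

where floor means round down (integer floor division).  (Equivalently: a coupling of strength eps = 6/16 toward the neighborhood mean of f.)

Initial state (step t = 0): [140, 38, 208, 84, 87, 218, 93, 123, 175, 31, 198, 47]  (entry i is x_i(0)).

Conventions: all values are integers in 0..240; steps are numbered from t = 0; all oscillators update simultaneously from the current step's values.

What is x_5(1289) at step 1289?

Answer: x_5(1289) = 121
Key observation: The state at step 24, [123, 123, 123, 123, 123, 123, 123, 123, 123, 123, 123, 123], reappears at step 26: the system is in a cycle of period 2 from step 24 on.  Therefore the state at step 1289 equals the state at step 24 + ((1289 - 24) mod 2) = 25, which is [121, 121, 121, 121, 121, 121, 121, 121, 121, 121, 121, 121].

Derivation:
t=0: [140, 38, 208, 84, 87, 218, 93, 123, 175, 31, 198, 47]
t=1: [87, 49, 46, 78, 79, 39, 83, 98, 66, 45, 52, 54]
t=2: [80, 56, 54, 74, 75, 50, 78, 86, 67, 54, 58, 60]
t=3: [76, 62, 60, 72, 73, 57, 75, 80, 68, 60, 63, 64]
t=4: [74, 66, 65, 72, 72, 63, 73, 77, 69, 65, 66, 67]
t=5: [73, 69, 68, 72, 72, 67, 73, 75, 71, 68, 69, 69]
t=6: [73, 71, 71, 73, 73, 70, 73, 75, 72, 71, 71, 71]
t=7: [74, 73, 73, 74, 74, 72, 74, 75, 74, 73, 73, 73]
t=8: [75, 75, 75, 75, 75, 74, 75, 76, 75, 75, 75, 75]
t=9: [77, 77, 77, 77, 77, 76, 77, 77, 77, 77, 77, 77]
t=10: [78, 78, 78, 78, 78, 78, 78, 78, 78, 78, 78, 78]
t=11: [80, 80, 80, 80, 80, 80, 80, 80, 80, 80, 80, 80]
t=12: [83, 83, 83, 83, 83, 83, 83, 83, 83, 83, 83, 83]
t=13: [86, 86, 86, 86, 86, 86, 86, 86, 86, 86, 86, 86]
t=14: [89, 89, 89, 89, 89, 89, 89, 89, 89, 89, 89, 89]
t=15: [92, 92, 92, 92, 92, 92, 92, 92, 92, 92, 92, 92]
t=16: [95, 95, 95, 95, 95, 95, 95, 95, 95, 95, 95, 95]
t=17: [98, 98, 98, 98, 98, 98, 98, 98, 98, 98, 98, 98]
t=18: [101, 101, 101, 101, 101, 101, 101, 101, 101, 101, 101, 101]
t=19: [104, 104, 104, 104, 104, 104, 104, 104, 104, 104, 104, 104]
t=20: [107, 107, 107, 107, 107, 107, 107, 107, 107, 107, 107, 107]
t=21: [111, 111, 111, 111, 111, 111, 111, 111, 111, 111, 111, 111]
t=22: [115, 115, 115, 115, 115, 115, 115, 115, 115, 115, 115, 115]
t=23: [119, 119, 119, 119, 119, 119, 119, 119, 119, 119, 119, 119]
t=24: [123, 123, 123, 123, 123, 123, 123, 123, 123, 123, 123, 123]
t=25: [121, 121, 121, 121, 121, 121, 121, 121, 121, 121, 121, 121]
t=26: [123, 123, 123, 123, 123, 123, 123, 123, 123, 123, 123, 123]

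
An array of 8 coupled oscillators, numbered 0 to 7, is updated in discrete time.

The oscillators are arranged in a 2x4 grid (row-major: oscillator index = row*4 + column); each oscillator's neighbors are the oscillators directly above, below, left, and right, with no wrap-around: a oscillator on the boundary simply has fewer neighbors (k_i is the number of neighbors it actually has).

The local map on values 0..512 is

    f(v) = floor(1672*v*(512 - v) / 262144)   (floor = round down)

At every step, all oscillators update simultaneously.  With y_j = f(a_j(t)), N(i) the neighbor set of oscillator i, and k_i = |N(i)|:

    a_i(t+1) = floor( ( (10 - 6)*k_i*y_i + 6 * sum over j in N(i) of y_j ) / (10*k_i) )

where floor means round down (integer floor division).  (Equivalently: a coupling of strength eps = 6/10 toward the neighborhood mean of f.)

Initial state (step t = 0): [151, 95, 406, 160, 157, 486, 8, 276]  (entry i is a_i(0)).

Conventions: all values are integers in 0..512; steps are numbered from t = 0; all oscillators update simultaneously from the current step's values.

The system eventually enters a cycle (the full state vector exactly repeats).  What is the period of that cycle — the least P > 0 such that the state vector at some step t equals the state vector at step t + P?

Simulating step by step:
t=0: [151, 95, 406, 160, 157, 486, 8, 276]
t=1: [320, 241, 236, 350, 270, 158, 163, 281]
t=2: [406, 398, 393, 393, 390, 381, 381, 382]
t=3: [287, 293, 300, 303, 298, 309, 313, 311]
t=4: [408, 406, 403, 402, 405, 402, 399, 399]
t=5: [273, 276, 280, 282, 276, 280, 284, 285]
t=6: [415, 414, 413, 413, 415, 414, 412, 412]
t=7: [256, 258, 260, 260, 256, 258, 260, 261]
t=8: [417, 417, 417, 417, 417, 417, 417, 417]
t=9: [252, 252, 252, 252, 252, 252, 252, 252]
t=10: [417, 417, 417, 417, 417, 417, 417, 417]

Answer: 2
Key observation: The state at step 8, [417, 417, 417, 417, 417, 417, 417, 417], reappears at step 10 — and no state repeats earlier — so the cycle the system enters has period 2.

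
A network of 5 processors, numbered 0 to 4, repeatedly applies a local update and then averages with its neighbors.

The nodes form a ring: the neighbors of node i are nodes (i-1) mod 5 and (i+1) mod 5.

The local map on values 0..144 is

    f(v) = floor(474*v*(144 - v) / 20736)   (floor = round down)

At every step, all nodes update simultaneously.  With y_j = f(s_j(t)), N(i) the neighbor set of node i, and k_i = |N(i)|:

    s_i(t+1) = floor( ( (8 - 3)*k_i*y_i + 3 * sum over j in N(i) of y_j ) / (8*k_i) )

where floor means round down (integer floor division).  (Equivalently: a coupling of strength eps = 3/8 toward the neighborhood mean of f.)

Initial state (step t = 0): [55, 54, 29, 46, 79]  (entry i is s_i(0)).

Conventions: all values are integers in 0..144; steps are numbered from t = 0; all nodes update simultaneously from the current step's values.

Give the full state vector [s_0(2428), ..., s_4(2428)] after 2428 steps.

Simulating step by step:
t=0: [55, 54, 29, 46, 79]
t=1: [112, 104, 87, 100, 113]
t=2: [83, 95, 107, 98, 83]
t=3: [113, 104, 95, 102, 112]
t=4: [83, 94, 102, 95, 83]
t=5: [113, 106, 100, 106, 113]
t=6: [82, 91, 97, 91, 82]
t=7: [114, 110, 106, 110, 114]
t=8: [79, 85, 89, 85, 79]
t=9: [116, 114, 112, 114, 116]
t=10: [74, 77, 79, 77, 74]
t=11: [117, 117, 117, 117, 117]
t=12: [72, 72, 72, 72, 72]
t=13: [118, 118, 118, 118, 118]
t=14: [70, 70, 70, 70, 70]
t=15: [118, 118, 118, 118, 118]

Answer: [70, 70, 70, 70, 70]
Key observation: The state at step 13, [118, 118, 118, 118, 118], reappears at step 15: the system is in a cycle of period 2 from step 13 on.  Therefore the state at step 2428 equals the state at step 13 + ((2428 - 13) mod 2) = 14, which is [70, 70, 70, 70, 70].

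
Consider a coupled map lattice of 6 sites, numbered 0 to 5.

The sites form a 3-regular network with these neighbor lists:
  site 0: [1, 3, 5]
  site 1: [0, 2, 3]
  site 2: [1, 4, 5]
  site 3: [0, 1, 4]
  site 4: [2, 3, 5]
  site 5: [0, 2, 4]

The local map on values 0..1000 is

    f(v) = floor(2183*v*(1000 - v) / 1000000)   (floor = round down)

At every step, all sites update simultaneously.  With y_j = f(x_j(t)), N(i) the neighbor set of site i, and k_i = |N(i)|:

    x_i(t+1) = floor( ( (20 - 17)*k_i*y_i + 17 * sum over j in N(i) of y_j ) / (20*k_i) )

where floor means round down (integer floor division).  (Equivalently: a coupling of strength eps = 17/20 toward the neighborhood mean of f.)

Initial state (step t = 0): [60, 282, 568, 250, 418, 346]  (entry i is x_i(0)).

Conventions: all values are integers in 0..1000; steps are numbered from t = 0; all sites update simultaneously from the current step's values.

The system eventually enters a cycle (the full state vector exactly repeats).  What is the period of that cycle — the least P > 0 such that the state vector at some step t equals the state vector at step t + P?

Simulating step by step:
t=0: [60, 282, 568, 250, 418, 346]
t=1: [399, 368, 495, 371, 486, 410]
t=2: [515, 522, 529, 522, 529, 536]
t=3: [543, 544, 543, 544, 543, 543]
t=4: [541, 541, 541, 541, 541, 541]
t=5: [542, 542, 542, 542, 542, 542]
t=6: [541, 541, 541, 541, 541, 541]

Answer: 2
Key observation: The state at step 4, [541, 541, 541, 541, 541, 541], reappears at step 6 — and no state repeats earlier — so the cycle the system enters has period 2.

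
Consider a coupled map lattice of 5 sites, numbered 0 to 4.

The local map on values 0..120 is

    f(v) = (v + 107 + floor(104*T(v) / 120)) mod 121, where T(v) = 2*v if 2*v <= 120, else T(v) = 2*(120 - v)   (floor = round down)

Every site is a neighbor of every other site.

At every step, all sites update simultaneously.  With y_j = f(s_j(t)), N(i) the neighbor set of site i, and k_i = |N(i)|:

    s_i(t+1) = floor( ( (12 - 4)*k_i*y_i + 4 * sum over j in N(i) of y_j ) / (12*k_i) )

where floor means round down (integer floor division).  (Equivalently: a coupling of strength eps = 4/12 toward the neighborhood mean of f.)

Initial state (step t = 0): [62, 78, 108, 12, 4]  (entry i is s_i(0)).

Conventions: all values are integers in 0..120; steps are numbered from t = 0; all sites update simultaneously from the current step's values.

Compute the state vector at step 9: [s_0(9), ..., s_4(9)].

Answer: [59, 64, 26, 64, 24]

Derivation:
t=0: [62, 78, 108, 12, 4]
t=1: [40, 33, 90, 34, 92]
t=2: [77, 66, 25, 67, 24]
t=3: [23, 28, 45, 27, 43]
t=4: [59, 67, 95, 66, 91]
t=5: [22, 20, 8, 20, 10]
t=6: [39, 35, 16, 35, 19]
t=7: [80, 73, 43, 73, 48]
t=8: [30, 33, 82, 33, 90]
t=9: [59, 64, 26, 64, 24]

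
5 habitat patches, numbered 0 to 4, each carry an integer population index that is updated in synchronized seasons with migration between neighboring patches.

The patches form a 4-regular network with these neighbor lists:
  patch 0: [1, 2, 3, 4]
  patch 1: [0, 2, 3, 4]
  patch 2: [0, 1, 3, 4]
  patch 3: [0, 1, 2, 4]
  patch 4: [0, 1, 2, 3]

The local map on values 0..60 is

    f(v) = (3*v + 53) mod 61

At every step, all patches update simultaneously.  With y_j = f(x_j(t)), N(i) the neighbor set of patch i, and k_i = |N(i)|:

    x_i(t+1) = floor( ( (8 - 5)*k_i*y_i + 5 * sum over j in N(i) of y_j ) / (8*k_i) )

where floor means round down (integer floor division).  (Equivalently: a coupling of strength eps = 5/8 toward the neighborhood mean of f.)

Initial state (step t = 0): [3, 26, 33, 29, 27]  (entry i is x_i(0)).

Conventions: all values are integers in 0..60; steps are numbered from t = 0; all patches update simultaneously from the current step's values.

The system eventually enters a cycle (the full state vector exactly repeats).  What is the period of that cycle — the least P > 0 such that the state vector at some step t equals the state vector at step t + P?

Answer: 18
Key observation: The state at step 19, [25, 25, 23, 23, 25], reappears at step 37 — and no state repeats earlier — so the cycle the system enters has period 18.

Derivation:
t=0: [3, 26, 33, 29, 27]
t=1: [11, 12, 17, 14, 13]
t=2: [30, 31, 34, 32, 31]
t=3: [24, 25, 27, 26, 25]
t=4: [6, 6, 8, 7, 6]
t=5: [11, 11, 12, 12, 11]
t=6: [25, 25, 26, 26, 25]
t=7: [6, 6, 7, 7, 6]
t=8: [10, 10, 11, 11, 10]
t=9: [22, 22, 23, 23, 22]
t=10: [39, 39, 27, 27, 39]
t=11: [36, 36, 28, 28, 36]
t=12: [31, 31, 26, 26, 31]
t=13: [19, 19, 16, 16, 19]
t=14: [46, 46, 44, 44, 46]
t=15: [6, 6, 4, 4, 6]
t=16: [8, 8, 6, 6, 8]
t=17: [14, 14, 12, 12, 14]
t=18: [32, 32, 30, 30, 32]
t=19: [25, 25, 23, 23, 25]
t=20: [4, 4, 2, 2, 4]
t=21: [21, 21, 33, 33, 21]
t=22: [47, 47, 41, 41, 47]
t=23: [24, 24, 33, 33, 24]
t=24: [11, 11, 17, 17, 11]
t=25: [30, 30, 34, 34, 30]
t=26: [24, 24, 27, 27, 24]
t=27: [5, 5, 7, 7, 5]
t=28: [8, 8, 10, 10, 8]
t=29: [17, 17, 19, 19, 17]
t=30: [44, 44, 46, 46, 44]
t=31: [3, 3, 5, 5, 3]
t=32: [2, 2, 4, 4, 2]
t=33: [41, 41, 29, 29, 41]
t=34: [42, 42, 34, 34, 42]
t=35: [49, 49, 44, 44, 49]
t=36: [12, 12, 9, 9, 12]
t=37: [25, 25, 23, 23, 25]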